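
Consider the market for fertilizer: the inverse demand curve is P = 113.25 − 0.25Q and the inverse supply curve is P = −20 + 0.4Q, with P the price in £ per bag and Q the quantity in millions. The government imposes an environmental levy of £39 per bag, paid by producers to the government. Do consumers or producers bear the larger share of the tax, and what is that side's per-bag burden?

Rewrite in direct form: Qd = 453 − 4P and Qs = 2.5P + 50.
Before the tax: set 453 − 4P = 2.5P + 50 → P* = £62, Q* = 205.
With the tax collected from producers, supply shifts: Qs = 2.5(P − 39) + 50.
New equilibrium: consumers pay £77, producers receive £38, Q = 145. (Wedge: Pb − Ps = 39.)
Per-bag burden: consumers £15, producers £24.
Producers take the larger share because supply is less price-elastic here (demand slope 4 vs supply slope 2.5).

Producers bear the larger share: £24 per bag.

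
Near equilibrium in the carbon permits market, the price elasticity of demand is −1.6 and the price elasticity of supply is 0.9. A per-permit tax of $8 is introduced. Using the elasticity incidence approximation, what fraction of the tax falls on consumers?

Incidence ratio: consumers' share ≈ εs / (εs + |εd|) = 0.9 / (0.9 + 1.6) = 0.36.
Supply is the less elastic side, so consumers bear the smaller share.

Consumers' share ≈ 0.36.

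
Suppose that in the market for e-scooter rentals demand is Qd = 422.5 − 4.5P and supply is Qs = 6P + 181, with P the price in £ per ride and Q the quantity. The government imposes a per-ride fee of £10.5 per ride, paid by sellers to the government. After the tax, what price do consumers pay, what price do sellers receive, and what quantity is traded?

Without the tax, 422.5 − 4.5P = 6P + 181 gives 10.5P = 241.5, so P* = £23 and Q* = 319.
With the tax collected from sellers, supply shifts: Qs = 6(P − 10.5) + 181.
New equilibrium: consumers pay £29, sellers receive £18.5, Q = 292. (Wedge: Pb − Ps = 10.5.)
The less price-elastic side of the market bears the larger share of a per-unit tax.

Consumers pay £29; sellers receive £18.5; quantity = 292.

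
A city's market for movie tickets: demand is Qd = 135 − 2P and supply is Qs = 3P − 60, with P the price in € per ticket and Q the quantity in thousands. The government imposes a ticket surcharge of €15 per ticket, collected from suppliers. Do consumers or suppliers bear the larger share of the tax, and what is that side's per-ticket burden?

Consumers bear the larger share: €9 per ticket.

Without the tax, 135 − 2P = 3P − 60 gives 5P = 195, so P* = €39 and Q* = 57.
With the tax collected from suppliers, supply shifts: Qs = 3(P − 15) − 60.
Solving gives Q = 39 with consumers paying €48 and suppliers receiving €33 (the €15 wedge).
Per-ticket burden: consumers €9, suppliers €6.
Consumers take the larger share because demand is less price-elastic here (demand slope 2 vs supply slope 3).
The less price-elastic side of the market bears the larger share of a per-unit tax.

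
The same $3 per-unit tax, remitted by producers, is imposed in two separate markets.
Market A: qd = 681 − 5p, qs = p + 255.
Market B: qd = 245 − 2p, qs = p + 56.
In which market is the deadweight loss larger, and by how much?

Market A, by $0.75.

Market A: pre-tax p* = $71, q* = 326; post-tax q = 323.5; deadweight loss = $3.75.
Market B: pre-tax p* = $63, q* = 119; post-tax q = 117; deadweight loss = $3.
Difference: $3.75 vs $3 → market A is larger by $0.75.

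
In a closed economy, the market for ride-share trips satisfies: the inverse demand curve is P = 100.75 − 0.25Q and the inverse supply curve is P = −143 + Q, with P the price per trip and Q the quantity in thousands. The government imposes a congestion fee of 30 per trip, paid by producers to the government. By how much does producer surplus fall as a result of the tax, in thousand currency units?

Inverting to Q(P) form: Qd = 403 − 4P; Qs = P + 143.
Without the tax, 403 − 4P = P + 143 gives 5P = 260, so P* = 52 and Q* = 195.
With the tax collected from producers, supply shifts: Qs = (P − 30) + 143.
Solving gives Q = 171 with consumers paying 58 and producers receiving 28 (the 30 wedge).
ΔPS is the trapezoid between Q = 171 and Q = 195 of height 24: ½ · (195 + 171) · 24 = 4392.

Producer surplus falls by 4392 thousand.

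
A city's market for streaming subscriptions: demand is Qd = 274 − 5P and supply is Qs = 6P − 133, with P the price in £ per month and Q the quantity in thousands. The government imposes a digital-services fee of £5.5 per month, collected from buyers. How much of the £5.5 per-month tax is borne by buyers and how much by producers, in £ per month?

Buyers bear £3 per month; producers bear £2.5 per month.

Before the tax: set 274 − 5P = 6P − 133 → P* = £37, Q* = 89.
With the tax collected from buyers, demand (in seller-price terms) shifts: Qd = 274 − 5(P + 5.5).
Solving gives Q = 74 with buyers paying £40 and producers receiving £34.5 (the £5.5 wedge).
Burden on buyers: £3; on producers: £2.5. (They sum to £5.5.)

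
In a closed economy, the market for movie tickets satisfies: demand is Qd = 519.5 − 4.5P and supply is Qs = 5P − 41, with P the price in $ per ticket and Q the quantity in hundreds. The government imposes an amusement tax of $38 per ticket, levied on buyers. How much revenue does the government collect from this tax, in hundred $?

Before the tax: set 519.5 − 4.5P = 5P − 41 → P* = $59, Q* = 254.
With the tax collected from buyers, demand (in seller-price terms) shifts: Qd = 519.5 − 4.5(P + 38).
Solving gives Q = 164 with buyers paying $79 and producers receiving $41 (the $38 wedge).
Revenue = t · Q = 38 · 164 = $6232.

Tax revenue = $6232 hundred.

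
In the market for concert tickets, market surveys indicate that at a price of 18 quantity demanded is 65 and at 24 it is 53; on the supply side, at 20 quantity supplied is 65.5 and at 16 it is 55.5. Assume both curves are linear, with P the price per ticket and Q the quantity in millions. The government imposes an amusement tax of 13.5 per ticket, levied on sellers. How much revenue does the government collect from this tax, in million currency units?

Tax revenue = 648 million.

Demand slope: (53 − 65)/(24 − 18) = -2, so Qd = 101 − 2P.
Supply slope: (55.5 − 65.5)/(16 − 20) = 2.5, so Qs = 2.5P + 15.5.
Before the tax: set 101 − 2P = 2.5P + 15.5 → P* = 19, Q* = 63.
With the tax collected from sellers, supply shifts: Qs = 2.5(P − 13.5) + 15.5.
New equilibrium: consumers pay 26.5, sellers receive 13, Q = 48. (Wedge: Pb − Ps = 13.5.)
Revenue = t · Q = 13.5 · 48 = 648.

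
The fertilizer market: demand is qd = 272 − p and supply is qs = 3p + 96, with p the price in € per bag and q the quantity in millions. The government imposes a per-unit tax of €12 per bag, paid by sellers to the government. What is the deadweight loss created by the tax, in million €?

Without the tax, 272 − p = 3p + 96 gives 4p = 176, so p* = €44 and q* = 228.
With the tax collected from sellers, supply shifts: qs = 3(p − 12) + 96.
New equilibrium: buyers pay €53, sellers receive €41, q = 219. (Wedge: pb − ps = 12.)
Quantity falls by |ΔQ| = |228 − 219| = 9.
DWL = ½ · t · |ΔQ| = ½ · 12 · 9 = €54.

Deadweight loss = €54 million.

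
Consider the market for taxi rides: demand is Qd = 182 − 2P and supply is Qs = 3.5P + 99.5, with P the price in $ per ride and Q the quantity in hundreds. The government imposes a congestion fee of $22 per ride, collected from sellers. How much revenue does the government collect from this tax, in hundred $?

Tax revenue = $2728 hundred.

Before the tax: set 182 − 2P = 3.5P + 99.5 → P* = $15, Q* = 152.
With the tax collected from sellers, supply shifts: Qs = 3.5(P − 22) + 99.5.
Solving gives Q = 124 with buyers paying $29 and sellers receiving $7 (the $22 wedge).
Revenue = t · Q = 22 · 124 = $2728.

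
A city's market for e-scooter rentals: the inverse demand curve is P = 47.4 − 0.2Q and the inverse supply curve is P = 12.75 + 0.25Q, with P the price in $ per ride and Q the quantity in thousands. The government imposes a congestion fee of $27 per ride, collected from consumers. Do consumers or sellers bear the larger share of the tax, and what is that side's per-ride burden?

Sellers bear the larger share: $15 per ride.

Rewrite in direct form: Qd = 237 − 5P and Qs = 4P − 51.
Before the tax: set 237 − 5P = 4P − 51 → P* = $32, Q* = 77.
With the tax collected from consumers, demand (in seller-price terms) shifts: Qd = 237 − 5(P + 27).
Solving gives Q = 17 with consumers paying $44 and sellers receiving $17 (the $27 wedge).
Per-ride burden: consumers $12, sellers $15.
Sellers take the larger share because supply is less price-elastic here (demand slope 5 vs supply slope 4).
The less price-elastic side of the market bears the larger share of a per-unit tax.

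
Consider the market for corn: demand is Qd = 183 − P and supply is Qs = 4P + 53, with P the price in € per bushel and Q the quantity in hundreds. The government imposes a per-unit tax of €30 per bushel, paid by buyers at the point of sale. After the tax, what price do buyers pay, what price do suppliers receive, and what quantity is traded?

Before the tax: set 183 − P = 4P + 53 → P* = €26, Q* = 157.
With the tax collected from buyers, demand (in seller-price terms) shifts: Qd = 183 − (P + 30).
Solving gives Q = 133 with buyers paying €50 and suppliers receiving €20 (the €30 wedge).
The less price-elastic side of the market bears the larger share of a per-unit tax.

Buyers pay €50; suppliers receive €20; quantity = 133.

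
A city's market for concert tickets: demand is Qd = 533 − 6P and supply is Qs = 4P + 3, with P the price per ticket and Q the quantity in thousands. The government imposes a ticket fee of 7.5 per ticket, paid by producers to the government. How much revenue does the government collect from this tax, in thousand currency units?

Without the tax, 533 − 6P = 4P + 3 gives 10P = 530, so P* = 53 and Q* = 215.
With the tax collected from producers, supply shifts: Qs = 4(P − 7.5) + 3.
New equilibrium: consumers pay 56, producers receive 48.5, Q = 197. (Wedge: Pb − Ps = 7.5.)
Revenue = t · Q = 7.5 · 197 = 1477.5.

Tax revenue = 1477.5 thousand.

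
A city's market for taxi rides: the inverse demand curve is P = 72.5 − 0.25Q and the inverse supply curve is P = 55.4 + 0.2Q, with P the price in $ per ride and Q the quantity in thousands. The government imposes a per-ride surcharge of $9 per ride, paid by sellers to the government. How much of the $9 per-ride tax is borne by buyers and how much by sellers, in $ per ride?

Buyers bear $5 per ride; sellers bear $4 per ride.

Inverting to Q(P) form: Qd = 290 − 4P; Qs = 5P − 277.
Before the tax: set 290 − 4P = 5P − 277 → P* = $63, Q* = 38.
With the tax collected from sellers, supply shifts: Qs = 5(P − 9) − 277.
New equilibrium: buyers pay $68, sellers receive $59, Q = 18. (Wedge: Pb − Ps = 9.)
Burden on buyers: $5; on sellers: $4. (They sum to $9.)
The less price-elastic side of the market bears the larger share of a per-unit tax.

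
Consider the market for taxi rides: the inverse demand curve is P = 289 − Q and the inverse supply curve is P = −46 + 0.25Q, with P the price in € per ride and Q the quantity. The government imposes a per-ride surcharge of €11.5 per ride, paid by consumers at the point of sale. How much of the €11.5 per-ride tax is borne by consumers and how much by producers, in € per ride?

Consumers bear €9.2 per ride; producers bear €2.3 per ride.

Rewrite in direct form: Qd = 289 − P and Qs = 4P + 184.
Without the tax, 289 − P = 4P + 184 gives 5P = 105, so P* = €21 and Q* = 268.
With the tax collected from consumers, demand (in seller-price terms) shifts: Qd = 289 − (P + 11.5).
New equilibrium: consumers pay €30.2, producers receive €18.7, Q = 258.8. (Wedge: Pb − Ps = 11.5.)
Burden on consumers: €9.2; on producers: €2.3. (They sum to €11.5.)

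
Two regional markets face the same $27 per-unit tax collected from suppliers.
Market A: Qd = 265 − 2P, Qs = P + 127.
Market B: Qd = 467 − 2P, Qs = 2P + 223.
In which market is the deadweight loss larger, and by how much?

Market B, by $121.5.

Market A: pre-tax P* = $46, Q* = 173; post-tax Q = 155; deadweight loss = $243.
Market B: pre-tax P* = $61, Q* = 345; post-tax Q = 318; deadweight loss = $364.5.
Difference: $243 vs $364.5 → market B is larger by $121.5.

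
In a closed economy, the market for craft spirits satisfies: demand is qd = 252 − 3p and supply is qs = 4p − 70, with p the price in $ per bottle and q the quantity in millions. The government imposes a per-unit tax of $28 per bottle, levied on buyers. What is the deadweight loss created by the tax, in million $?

Before the tax: set 252 − 3p = 4p − 70 → p* = $46, q* = 114.
With the tax collected from buyers, demand (in seller-price terms) shifts: qd = 252 − 3(p + 28).
Solving gives q = 66 with buyers paying $62 and suppliers receiving $34 (the $28 wedge).
Quantity falls by |ΔQ| = |114 − 66| = 48.
DWL = ½ · t · |ΔQ| = ½ · 28 · 48 = $672.

Deadweight loss = $672 million.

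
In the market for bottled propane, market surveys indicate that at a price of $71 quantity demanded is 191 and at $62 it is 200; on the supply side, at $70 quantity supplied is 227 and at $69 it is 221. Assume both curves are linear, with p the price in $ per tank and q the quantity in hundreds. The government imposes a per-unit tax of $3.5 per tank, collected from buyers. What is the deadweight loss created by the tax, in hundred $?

Demand slope: (200 − 191)/(62 − 71) = -1, so qd = 262 − p.
Supply slope: (221 − 227)/(69 − 70) = 6, so qs = 6p − 193.
Before the tax: set 262 − p = 6p − 193 → p* = $65, q* = 197.
With the tax collected from buyers, demand (in seller-price terms) shifts: qd = 262 − (p + 3.5).
New equilibrium: buyers pay $68, producers receive $64.5, q = 194. (Wedge: pb − ps = 3.5.)
Quantity falls by |ΔQ| = |197 − 194| = 3.
DWL = ½ · t · |ΔQ| = ½ · 3.5 · 3 = $5.25.

Deadweight loss = $5.25 hundred.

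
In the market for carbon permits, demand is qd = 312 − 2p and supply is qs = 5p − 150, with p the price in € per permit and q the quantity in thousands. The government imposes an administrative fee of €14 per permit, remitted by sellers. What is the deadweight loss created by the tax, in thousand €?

Before the tax: set 312 − 2p = 5p − 150 → p* = €66, q* = 180.
With the tax collected from sellers, supply shifts: qs = 5(p − 14) − 150.
New equilibrium: buyers pay €76, sellers receive €62, q = 160. (Wedge: pb − ps = 14.)
Quantity falls by |ΔQ| = |180 − 160| = 20.
DWL = ½ · t · |ΔQ| = ½ · 14 · 20 = €140.

Deadweight loss = €140 thousand.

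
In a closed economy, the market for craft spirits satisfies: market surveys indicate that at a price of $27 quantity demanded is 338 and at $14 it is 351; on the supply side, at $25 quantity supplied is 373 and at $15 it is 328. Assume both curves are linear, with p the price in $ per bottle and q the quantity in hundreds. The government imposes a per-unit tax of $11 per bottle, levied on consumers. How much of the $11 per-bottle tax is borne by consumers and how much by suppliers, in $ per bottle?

Demand slope: (351 − 338)/(14 − 27) = -1, so qd = 365 − p.
Supply slope: (328 − 373)/(15 − 25) = 4.5, so qs = 4.5p + 260.5.
Without the tax, 365 − p = 4.5p + 260.5 gives 5.5p = 104.5, so p* = $19 and q* = 346.
With the tax collected from consumers, demand (in seller-price terms) shifts: qd = 365 − (p + 11).
New equilibrium: consumers pay $28, suppliers receive $17, q = 337. (Wedge: pb − ps = 11.)
Burden on consumers: $9; on suppliers: $2. (They sum to $11.)

Consumers bear $9 per bottle; suppliers bear $2 per bottle.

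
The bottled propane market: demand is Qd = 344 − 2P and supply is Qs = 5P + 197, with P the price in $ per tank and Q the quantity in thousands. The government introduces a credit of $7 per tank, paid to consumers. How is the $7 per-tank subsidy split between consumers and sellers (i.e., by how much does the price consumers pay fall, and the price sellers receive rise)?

Before the subsidy: set 344 − 2P = 5P + 197 → P* = $21, Q* = 302.
With a per-unit subsidy paid to consumers, each effectively pays P − 7, so demand becomes Qd = 344 − 2(P − 7).
New equilibrium: consumers pay $16, sellers receive $23, Q = 312. (Wedge: Pb − Ps = −7.)
Gain to consumers: $5; to sellers: $2. (They sum to $7.)

Consumers gain $5 per tank; sellers gain $2 per tank.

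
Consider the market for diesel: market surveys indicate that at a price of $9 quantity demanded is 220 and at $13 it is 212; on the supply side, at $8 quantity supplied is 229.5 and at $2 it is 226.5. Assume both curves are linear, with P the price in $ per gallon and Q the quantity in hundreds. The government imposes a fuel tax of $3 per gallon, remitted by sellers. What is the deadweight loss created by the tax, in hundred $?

Demand slope: (212 − 220)/(13 − 9) = -2, so Qd = 238 − 2P.
Supply slope: (226.5 − 229.5)/(2 − 8) = 0.5, so Qs = 0.5P + 225.5.
Before the tax: set 238 − 2P = 0.5P + 225.5 → P* = $5, Q* = 228.
With the tax collected from sellers, supply shifts: Qs = 0.5(P − 3) + 225.5.
New equilibrium: consumers pay $5.6, sellers receive $2.6, Q = 226.8. (Wedge: Pb − Ps = 3.)
Quantity falls by |ΔQ| = |228 − 226.8| = 1.2.
DWL = ½ · t · |ΔQ| = ½ · 3 · 1.2 = $1.8.

Deadweight loss = $1.8 hundred.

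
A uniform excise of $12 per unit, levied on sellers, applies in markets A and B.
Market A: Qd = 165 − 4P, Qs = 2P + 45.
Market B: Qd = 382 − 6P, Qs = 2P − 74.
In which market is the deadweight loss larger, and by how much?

Market B, by $12.

Market A: pre-tax P* = $20, Q* = 85; post-tax Q = 69; deadweight loss = $96.
Market B: pre-tax P* = $57, Q* = 40; post-tax Q = 22; deadweight loss = $108.
Difference: $96 vs $108 → market B is larger by $12.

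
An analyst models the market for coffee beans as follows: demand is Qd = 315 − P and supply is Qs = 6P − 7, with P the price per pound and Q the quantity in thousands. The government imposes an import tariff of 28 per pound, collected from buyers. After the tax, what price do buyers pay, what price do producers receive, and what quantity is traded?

Before the tax: set 315 − P = 6P − 7 → P* = 46, Q* = 269.
With the tax collected from buyers, demand (in seller-price terms) shifts: Qd = 315 − (P + 28).
Solving gives Q = 245 with buyers paying 70 and producers receiving 42 (the 28 wedge).

Buyers pay 70; producers receive 42; quantity = 245.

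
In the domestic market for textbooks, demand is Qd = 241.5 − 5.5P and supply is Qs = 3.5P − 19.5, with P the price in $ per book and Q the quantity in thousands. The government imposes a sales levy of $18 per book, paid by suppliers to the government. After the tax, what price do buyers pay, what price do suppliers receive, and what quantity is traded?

Buyers pay $36; suppliers receive $18; quantity = 43.5.

Before the tax: set 241.5 − 5.5P = 3.5P − 19.5 → P* = $29, Q* = 82.
With the tax collected from suppliers, supply shifts: Qs = 3.5(P − 18) − 19.5.
Solving gives Q = 43.5 with buyers paying $36 and suppliers receiving $18 (the $18 wedge).
The less price-elastic side of the market bears the larger share of a per-unit tax.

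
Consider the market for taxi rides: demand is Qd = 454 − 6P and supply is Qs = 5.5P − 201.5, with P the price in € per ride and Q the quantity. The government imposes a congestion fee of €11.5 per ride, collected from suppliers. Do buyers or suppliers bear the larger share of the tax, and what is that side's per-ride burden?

Suppliers bear the larger share: €6 per ride.

Before the tax: set 454 − 6P = 5.5P − 201.5 → P* = €57, Q* = 112.
With the tax collected from suppliers, supply shifts: Qs = 5.5(P − 11.5) − 201.5.
New equilibrium: buyers pay €62.5, suppliers receive €51, Q = 79. (Wedge: Pb − Ps = 11.5.)
Per-ride burden: buyers €5.5, suppliers €6.
Suppliers take the larger share because supply is less price-elastic here (demand slope 6 vs supply slope 5.5).
The less price-elastic side of the market bears the larger share of a per-unit tax.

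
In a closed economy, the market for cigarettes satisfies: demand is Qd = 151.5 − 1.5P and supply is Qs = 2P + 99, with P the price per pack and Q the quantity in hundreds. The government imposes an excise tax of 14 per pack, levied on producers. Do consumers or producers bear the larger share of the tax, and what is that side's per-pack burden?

Consumers bear the larger share: 8 per pack.

Without the tax, 151.5 − 1.5P = 2P + 99 gives 3.5P = 52.5, so P* = 15 and Q* = 129.
With the tax collected from producers, supply shifts: Qs = 2(P − 14) + 99.
New equilibrium: consumers pay 23, producers receive 9, Q = 117. (Wedge: Pb − Ps = 14.)
Per-pack burden: consumers 8, producers 6.
Consumers take the larger share because demand is less price-elastic here (demand slope 1.5 vs supply slope 2).
The less price-elastic side of the market bears the larger share of a per-unit tax.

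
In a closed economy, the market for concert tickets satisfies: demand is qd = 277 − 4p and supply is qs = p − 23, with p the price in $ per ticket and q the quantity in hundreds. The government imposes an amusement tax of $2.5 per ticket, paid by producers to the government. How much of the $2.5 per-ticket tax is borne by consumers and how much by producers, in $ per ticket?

Before the tax: set 277 − 4p = p − 23 → p* = $60, q* = 37.
With the tax collected from producers, supply shifts: qs = (p − 2.5) − 23.
Solving gives q = 35 with consumers paying $60.5 and producers receiving $58 (the $2.5 wedge).
Burden on consumers: $0.5; on producers: $2. (They sum to $2.5.)
The less price-elastic side of the market bears the larger share of a per-unit tax.

Consumers bear $0.5 per ticket; producers bear $2 per ticket.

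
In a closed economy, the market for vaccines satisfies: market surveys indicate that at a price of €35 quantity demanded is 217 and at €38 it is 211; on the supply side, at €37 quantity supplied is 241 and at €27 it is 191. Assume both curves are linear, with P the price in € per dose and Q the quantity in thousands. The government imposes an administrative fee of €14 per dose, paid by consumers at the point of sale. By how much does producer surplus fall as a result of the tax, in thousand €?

Demand slope: (211 − 217)/(38 − 35) = -2, so Qd = 287 − 2P.
Supply slope: (191 − 241)/(27 − 37) = 5, so Qs = 5P + 56.
Before the tax: set 287 − 2P = 5P + 56 → P* = €33, Q* = 221.
With the tax collected from consumers, demand (in seller-price terms) shifts: Qd = 287 − 2(P + 14).
New equilibrium: consumers pay €43, suppliers receive €29, Q = 201. (Wedge: Pb − Ps = 14.)
ΔPS is the trapezoid between Q = 201 and Q = 221 of height €4: ½ · (221 + 201) · 4 = €844.

Producer surplus falls by €844 thousand.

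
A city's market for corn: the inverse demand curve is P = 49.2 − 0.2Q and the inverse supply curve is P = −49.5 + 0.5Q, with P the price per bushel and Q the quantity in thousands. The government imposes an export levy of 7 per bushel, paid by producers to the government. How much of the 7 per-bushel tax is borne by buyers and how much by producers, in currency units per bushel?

Inverting to Q(P) form: Qd = 246 − 5P; Qs = 2P + 99.
Without the tax, 246 − 5P = 2P + 99 gives 7P = 147, so P* = 21 and Q* = 141.
With the tax collected from producers, supply shifts: Qs = 2(P − 7) + 99.
New equilibrium: buyers pay 23, producers receive 16, Q = 131. (Wedge: Pb − Ps = 7.)
Burden on buyers: 2; on producers: 5. (They sum to 7.)
The less price-elastic side of the market bears the larger share of a per-unit tax.

Buyers bear 2 per bushel; producers bear 5 per bushel.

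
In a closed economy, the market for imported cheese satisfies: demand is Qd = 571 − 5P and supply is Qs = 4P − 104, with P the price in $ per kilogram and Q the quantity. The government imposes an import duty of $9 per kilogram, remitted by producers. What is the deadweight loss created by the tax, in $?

Deadweight loss = $90.

Before the tax: set 571 − 5P = 4P − 104 → P* = $75, Q* = 196.
With the tax collected from producers, supply shifts: Qs = 4(P − 9) − 104.
New equilibrium: buyers pay $79, producers receive $70, Q = 176. (Wedge: Pb − Ps = 9.)
Quantity falls by |ΔQ| = |196 − 176| = 20.
DWL = ½ · t · |ΔQ| = ½ · 9 · 20 = $90.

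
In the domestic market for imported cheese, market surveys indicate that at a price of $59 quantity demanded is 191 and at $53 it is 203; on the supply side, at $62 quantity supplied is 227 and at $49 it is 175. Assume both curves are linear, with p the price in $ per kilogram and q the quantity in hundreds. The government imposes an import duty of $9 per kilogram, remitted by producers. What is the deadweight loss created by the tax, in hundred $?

Demand slope: (203 − 191)/(53 − 59) = -2, so qd = 309 − 2p.
Supply slope: (175 − 227)/(49 − 62) = 4, so qs = 4p − 21.
Without the tax, 309 − 2p = 4p − 21 gives 6p = 330, so p* = $55 and q* = 199.
With the tax collected from producers, supply shifts: qs = 4(p − 9) − 21.
Solving gives q = 187 with consumers paying $61 and producers receiving $52 (the $9 wedge).
Quantity falls by |ΔQ| = |199 − 187| = 12.
DWL = ½ · t · |ΔQ| = ½ · 9 · 12 = $54.

Deadweight loss = $54 hundred.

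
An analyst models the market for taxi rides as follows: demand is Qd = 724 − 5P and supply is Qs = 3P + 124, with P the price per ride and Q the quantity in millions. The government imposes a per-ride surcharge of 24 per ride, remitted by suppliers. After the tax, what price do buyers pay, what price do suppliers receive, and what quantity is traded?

Without the tax, 724 − 5P = 3P + 124 gives 8P = 600, so P* = 75 and Q* = 349.
With the tax collected from suppliers, supply shifts: Qs = 3(P − 24) + 124.
Solving gives Q = 304 with buyers paying 84 and suppliers receiving 60 (the 24 wedge).

Buyers pay 84; suppliers receive 60; quantity = 304.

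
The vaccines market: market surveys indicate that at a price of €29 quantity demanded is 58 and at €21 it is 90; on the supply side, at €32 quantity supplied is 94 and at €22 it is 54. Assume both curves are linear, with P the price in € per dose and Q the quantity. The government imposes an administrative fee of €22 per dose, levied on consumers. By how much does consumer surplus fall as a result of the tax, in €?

Demand slope: (90 − 58)/(21 − 29) = -4, so Qd = 174 − 4P.
Supply slope: (54 − 94)/(22 − 32) = 4, so Qs = 4P − 34.
Without the tax, 174 − 4P = 4P − 34 gives 8P = 208, so P* = €26 and Q* = 70.
With the tax collected from consumers, demand (in seller-price terms) shifts: Qd = 174 − 4(P + 22).
Solving gives Q = 26 with consumers paying €37 and producers receiving €15 (the €22 wedge).
ΔCS is the trapezoid between Q = 26 and Q = 70 of height €11: ½ · (70 + 26) · 11 = €528.

Consumer surplus falls by €528.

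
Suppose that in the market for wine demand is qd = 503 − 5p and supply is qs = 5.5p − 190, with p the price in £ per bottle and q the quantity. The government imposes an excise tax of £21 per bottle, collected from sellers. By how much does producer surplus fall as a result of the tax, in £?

Without the tax, 503 − 5p = 5.5p − 190 gives 10.5p = 693, so p* = £66 and q* = 173.
With the tax collected from sellers, supply shifts: qs = 5.5(p − 21) − 190.
New equilibrium: buyers pay £77, sellers receive £56, q = 118. (Wedge: pb − ps = 21.)
ΔPS is the trapezoid between Q = 118 and Q = 173 of height £10: ½ · (173 + 118) · 10 = £1455.

Producer surplus falls by £1455.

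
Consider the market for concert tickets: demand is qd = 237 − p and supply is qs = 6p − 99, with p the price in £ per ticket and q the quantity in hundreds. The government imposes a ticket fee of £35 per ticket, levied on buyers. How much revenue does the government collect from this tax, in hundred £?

Before the tax: set 237 − p = 6p − 99 → p* = £48, q* = 189.
With the tax collected from buyers, demand (in seller-price terms) shifts: qd = 237 − (p + 35).
New equilibrium: buyers pay £78, suppliers receive £43, q = 159. (Wedge: pb − ps = 35.)
Revenue = t · Q = 35 · 159 = £5565.

Tax revenue = £5565 hundred.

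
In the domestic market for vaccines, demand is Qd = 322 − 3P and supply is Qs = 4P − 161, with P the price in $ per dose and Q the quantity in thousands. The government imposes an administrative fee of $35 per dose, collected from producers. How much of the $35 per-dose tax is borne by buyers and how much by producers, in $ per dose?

Buyers bear $20 per dose; producers bear $15 per dose.

Before the tax: set 322 − 3P = 4P − 161 → P* = $69, Q* = 115.
With the tax collected from producers, supply shifts: Qs = 4(P − 35) − 161.
Solving gives Q = 55 with buyers paying $89 and producers receiving $54 (the $35 wedge).
Burden on buyers: $20; on producers: $15. (They sum to $35.)
The less price-elastic side of the market bears the larger share of a per-unit tax.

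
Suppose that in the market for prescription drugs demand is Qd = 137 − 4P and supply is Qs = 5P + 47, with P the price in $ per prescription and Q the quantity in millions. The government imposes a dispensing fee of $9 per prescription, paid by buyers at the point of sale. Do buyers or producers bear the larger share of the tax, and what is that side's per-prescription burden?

Buyers bear the larger share: $5 per prescription.

Before the tax: set 137 − 4P = 5P + 47 → P* = $10, Q* = 97.
With the tax collected from buyers, demand (in seller-price terms) shifts: Qd = 137 − 4(P + 9).
Solving gives Q = 77 with buyers paying $15 and producers receiving $6 (the $9 wedge).
Per-prescription burden: buyers $5, producers $4.
Buyers take the larger share because demand is less price-elastic here (demand slope 4 vs supply slope 5).
The less price-elastic side of the market bears the larger share of a per-unit tax.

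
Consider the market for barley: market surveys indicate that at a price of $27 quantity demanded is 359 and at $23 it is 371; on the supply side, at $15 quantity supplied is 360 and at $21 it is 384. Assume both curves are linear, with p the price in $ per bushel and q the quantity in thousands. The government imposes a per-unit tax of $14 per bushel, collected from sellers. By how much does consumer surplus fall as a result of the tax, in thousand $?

Demand slope: (371 − 359)/(23 − 27) = -3, so qd = 440 − 3p.
Supply slope: (384 − 360)/(21 − 15) = 4, so qs = 4p + 300.
Before the tax: set 440 − 3p = 4p + 300 → p* = $20, q* = 380.
With the tax collected from sellers, supply shifts: qs = 4(p − 14) + 300.
Solving gives q = 356 with consumers paying $28 and sellers receiving $14 (the $14 wedge).
ΔCS is the trapezoid between Q = 356 and Q = 380 of height $8: ½ · (380 + 356) · 8 = $2944.

Consumer surplus falls by $2944 thousand.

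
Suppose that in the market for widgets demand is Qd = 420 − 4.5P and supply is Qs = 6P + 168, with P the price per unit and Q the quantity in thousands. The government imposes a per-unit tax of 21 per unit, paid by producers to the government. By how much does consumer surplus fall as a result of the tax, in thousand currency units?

Consumer surplus falls by 3420 thousand.

Without the tax, 420 − 4.5P = 6P + 168 gives 10.5P = 252, so P* = 24 and Q* = 312.
With the tax collected from producers, supply shifts: Qs = 6(P − 21) + 168.
Solving gives Q = 258 with buyers paying 36 and producers receiving 15 (the 21 wedge).
ΔCS is the trapezoid between Q = 258 and Q = 312 of height 12: ½ · (312 + 258) · 12 = 3420.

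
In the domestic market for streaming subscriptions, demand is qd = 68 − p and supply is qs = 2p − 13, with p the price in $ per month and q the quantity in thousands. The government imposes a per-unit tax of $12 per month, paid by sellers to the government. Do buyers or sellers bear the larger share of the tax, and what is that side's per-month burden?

Without the tax, 68 − p = 2p − 13 gives 3p = 81, so p* = $27 and q* = 41.
With the tax collected from sellers, supply shifts: qs = 2(p − 12) − 13.
New equilibrium: buyers pay $35, sellers receive $23, q = 33. (Wedge: pb − ps = 12.)
Per-month burden: buyers $8, sellers $4.
Buyers take the larger share because demand is less price-elastic here (demand slope 1 vs supply slope 2).

Buyers bear the larger share: $8 per month.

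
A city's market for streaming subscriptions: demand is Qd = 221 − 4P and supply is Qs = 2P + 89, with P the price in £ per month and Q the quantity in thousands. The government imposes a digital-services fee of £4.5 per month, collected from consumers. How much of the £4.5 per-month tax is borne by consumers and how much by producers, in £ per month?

Before the tax: set 221 − 4P = 2P + 89 → P* = £22, Q* = 133.
With the tax collected from consumers, demand (in seller-price terms) shifts: Qd = 221 − 4(P + 4.5).
Solving gives Q = 127 with consumers paying £23.5 and producers receiving £19 (the £4.5 wedge).
Burden on consumers: £1.5; on producers: £3. (They sum to £4.5.)

Consumers bear £1.5 per month; producers bear £3 per month.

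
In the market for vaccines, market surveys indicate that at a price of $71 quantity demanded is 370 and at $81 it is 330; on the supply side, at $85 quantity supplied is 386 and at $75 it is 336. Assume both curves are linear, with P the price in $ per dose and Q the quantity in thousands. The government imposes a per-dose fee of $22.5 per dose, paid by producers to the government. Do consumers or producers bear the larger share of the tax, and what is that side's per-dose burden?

Demand slope: (330 − 370)/(81 − 71) = -4, so Qd = 654 − 4P.
Supply slope: (336 − 386)/(75 − 85) = 5, so Qs = 5P − 39.
Without the tax, 654 − 4P = 5P − 39 gives 9P = 693, so P* = $77 and Q* = 346.
With the tax collected from producers, supply shifts: Qs = 5(P − 22.5) − 39.
New equilibrium: consumers pay $89.5, producers receive $67, Q = 296. (Wedge: Pb − Ps = 22.5.)
Per-dose burden: consumers $12.5, producers $10.
Consumers take the larger share because demand is less price-elastic here (demand slope 4 vs supply slope 5).
The less price-elastic side of the market bears the larger share of a per-unit tax.

Consumers bear the larger share: $12.5 per dose.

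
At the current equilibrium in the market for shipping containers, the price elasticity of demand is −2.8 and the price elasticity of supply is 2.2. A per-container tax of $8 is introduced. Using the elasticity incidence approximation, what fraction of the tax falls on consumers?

Incidence ratio: consumers' share ≈ εs / (εs + |εd|) = 2.2 / (2.2 + 2.8) = 0.44.
Supply is the less elastic side, so consumers bear the smaller share.

Consumers' share ≈ 0.44.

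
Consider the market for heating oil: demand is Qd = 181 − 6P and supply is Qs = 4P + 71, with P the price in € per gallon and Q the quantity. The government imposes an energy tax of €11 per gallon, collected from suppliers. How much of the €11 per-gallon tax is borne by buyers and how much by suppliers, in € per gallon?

Buyers bear €4.4 per gallon; suppliers bear €6.6 per gallon.

Before the tax: set 181 − 6P = 4P + 71 → P* = €11, Q* = 115.
With the tax collected from suppliers, supply shifts: Qs = 4(P − 11) + 71.
Solving gives Q = 88.6 with buyers paying €15.4 and suppliers receiving €4.4 (the €11 wedge).
Burden on buyers: €4.4; on suppliers: €6.6. (They sum to €11.)
The less price-elastic side of the market bears the larger share of a per-unit tax.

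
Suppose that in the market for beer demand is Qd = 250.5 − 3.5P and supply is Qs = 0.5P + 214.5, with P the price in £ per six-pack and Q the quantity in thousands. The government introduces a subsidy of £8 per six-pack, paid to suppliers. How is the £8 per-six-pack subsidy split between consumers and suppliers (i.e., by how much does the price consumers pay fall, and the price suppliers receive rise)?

Before the subsidy: set 250.5 − 3.5P = 0.5P + 214.5 → P* = £9, Q* = 219.
With a per-unit subsidy paid to suppliers, each receives P + 8 per unit sold, so supply becomes Qs = 0.5(P + 8) + 214.5.
Solving gives Q = 222.5 with consumers paying £8 and suppliers receiving £16 (the £8 wedge).
Gain to consumers: £1; to suppliers: £7. (They sum to £8.)

Consumers gain £1 per six-pack; suppliers gain £7 per six-pack.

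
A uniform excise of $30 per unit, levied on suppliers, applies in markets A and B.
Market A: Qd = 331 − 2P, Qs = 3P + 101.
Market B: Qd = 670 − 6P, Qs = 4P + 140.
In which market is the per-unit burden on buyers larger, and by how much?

Market A: pre-tax P* = $46, Q* = 239; post-tax Q = 203; per-unit burden on buyers = $18.
Market B: pre-tax P* = $53, Q* = 352; post-tax Q = 280; per-unit burden on buyers = $12.
Difference: $18 vs $12 → market A is larger by $6.

Market A, by $6.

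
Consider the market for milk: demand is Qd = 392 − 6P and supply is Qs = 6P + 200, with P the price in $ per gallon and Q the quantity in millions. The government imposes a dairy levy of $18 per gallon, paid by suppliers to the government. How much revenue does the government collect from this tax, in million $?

Tax revenue = $4356 million.

Before the tax: set 392 − 6P = 6P + 200 → P* = $16, Q* = 296.
With the tax collected from suppliers, supply shifts: Qs = 6(P − 18) + 200.
New equilibrium: buyers pay $25, suppliers receive $7, Q = 242. (Wedge: Pb − Ps = 18.)
Revenue = t · Q = 18 · 242 = $4356.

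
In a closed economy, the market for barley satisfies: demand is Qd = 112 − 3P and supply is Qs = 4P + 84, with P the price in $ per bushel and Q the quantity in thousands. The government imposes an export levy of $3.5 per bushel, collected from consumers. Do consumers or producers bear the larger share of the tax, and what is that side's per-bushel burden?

Before the tax: set 112 − 3P = 4P + 84 → P* = $4, Q* = 100.
With the tax collected from consumers, demand (in seller-price terms) shifts: Qd = 112 − 3(P + 3.5).
Solving gives Q = 94 with consumers paying $6 and producers receiving $2.5 (the $3.5 wedge).
Per-bushel burden: consumers $2, producers $1.5.
Consumers take the larger share because demand is less price-elastic here (demand slope 3 vs supply slope 4).
The less price-elastic side of the market bears the larger share of a per-unit tax.

Consumers bear the larger share: $2 per bushel.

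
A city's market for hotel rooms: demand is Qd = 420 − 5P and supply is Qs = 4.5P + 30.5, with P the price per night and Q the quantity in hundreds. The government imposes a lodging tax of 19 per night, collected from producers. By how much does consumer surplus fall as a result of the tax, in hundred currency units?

Consumer surplus falls by 1732.5 hundred.

Before the tax: set 420 − 5P = 4.5P + 30.5 → P* = 41, Q* = 215.
With the tax collected from producers, supply shifts: Qs = 4.5(P − 19) + 30.5.
New equilibrium: consumers pay 50, producers receive 31, Q = 170. (Wedge: Pb − Ps = 19.)
ΔCS is the trapezoid between Q = 170 and Q = 215 of height 9: ½ · (215 + 170) · 9 = 1732.5.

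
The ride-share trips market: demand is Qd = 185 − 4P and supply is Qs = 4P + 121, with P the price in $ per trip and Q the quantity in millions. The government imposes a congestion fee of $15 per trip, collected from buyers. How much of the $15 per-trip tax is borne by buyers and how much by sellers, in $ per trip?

Buyers bear $7.5 per trip; sellers bear $7.5 per trip.

Before the tax: set 185 − 4P = 4P + 121 → P* = $8, Q* = 153.
With the tax collected from buyers, demand (in seller-price terms) shifts: Qd = 185 − 4(P + 15).
Solving gives Q = 123 with buyers paying $15.5 and sellers receiving $0.5 (the $15 wedge).
Burden on buyers: $7.5; on sellers: $7.5. (They sum to $15.)
The less price-elastic side of the market bears the larger share of a per-unit tax.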